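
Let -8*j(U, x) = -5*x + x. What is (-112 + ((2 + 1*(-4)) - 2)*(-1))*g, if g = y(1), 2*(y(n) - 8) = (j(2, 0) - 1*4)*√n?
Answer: -648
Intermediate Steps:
j(U, x) = x/2 (j(U, x) = -(-5*x + x)/8 = -(-1)*x/2 = x/2)
y(n) = 8 - 2*√n (y(n) = 8 + (((½)*0 - 1*4)*√n)/2 = 8 + ((0 - 4)*√n)/2 = 8 + (-4*√n)/2 = 8 - 2*√n)
g = 6 (g = 8 - 2*√1 = 8 - 2*1 = 8 - 2 = 6)
(-112 + ((2 + 1*(-4)) - 2)*(-1))*g = (-112 + ((2 + 1*(-4)) - 2)*(-1))*6 = (-112 + ((2 - 4) - 2)*(-1))*6 = (-112 + (-2 - 2)*(-1))*6 = (-112 - 4*(-1))*6 = (-112 + 4)*6 = -108*6 = -648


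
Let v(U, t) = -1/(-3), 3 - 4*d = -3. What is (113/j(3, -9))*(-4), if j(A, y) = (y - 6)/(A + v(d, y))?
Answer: 904/9 ≈ 100.44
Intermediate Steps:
d = 3/2 (d = ¾ - ¼*(-3) = ¾ + ¾ = 3/2 ≈ 1.5000)
v(U, t) = ⅓ (v(U, t) = -1*(-⅓) = ⅓)
j(A, y) = (-6 + y)/(⅓ + A) (j(A, y) = (y - 6)/(A + ⅓) = (-6 + y)/(⅓ + A))
(113/j(3, -9))*(-4) = (113/((3*(-6 - 9)/(1 + 3*3))))*(-4) = (113/((3*(-15)/(1 + 9))))*(-4) = (113/((3*(-15)/10)))*(-4) = (113/((3*(⅒)*(-15))))*(-4) = (113/(-9/2))*(-4) = (113*(-2/9))*(-4) = -226/9*(-4) = 904/9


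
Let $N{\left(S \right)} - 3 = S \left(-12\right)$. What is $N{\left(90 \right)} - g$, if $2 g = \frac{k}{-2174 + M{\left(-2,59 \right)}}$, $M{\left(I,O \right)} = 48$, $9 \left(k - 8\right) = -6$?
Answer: $- \frac{6869095}{6378} \approx -1077.0$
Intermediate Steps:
$k = \frac{22}{3}$ ($k = 8 + \frac{1}{9} \left(-6\right) = 8 - \frac{2}{3} = \frac{22}{3} \approx 7.3333$)
$N{\left(S \right)} = 3 - 12 S$ ($N{\left(S \right)} = 3 + S \left(-12\right) = 3 - 12 S$)
$g = - \frac{11}{6378}$ ($g = \frac{\frac{22}{3} \frac{1}{-2174 + 48}}{2} = \frac{\frac{22}{3} \frac{1}{-2126}}{2} = \frac{\frac{22}{3} \left(- \frac{1}{2126}\right)}{2} = \frac{1}{2} \left(- \frac{11}{3189}\right) = - \frac{11}{6378} \approx -0.0017247$)
$N{\left(90 \right)} - g = \left(3 - 1080\right) - - \frac{11}{6378} = \left(3 - 1080\right) + \frac{11}{6378} = -1077 + \frac{11}{6378} = - \frac{6869095}{6378}$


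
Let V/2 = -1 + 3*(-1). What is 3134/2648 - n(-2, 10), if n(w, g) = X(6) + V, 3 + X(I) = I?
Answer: 8187/1324 ≈ 6.1835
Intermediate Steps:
X(I) = -3 + I
V = -8 (V = 2*(-1 + 3*(-1)) = 2*(-1 - 3) = 2*(-4) = -8)
n(w, g) = -5 (n(w, g) = (-3 + 6) - 8 = 3 - 8 = -5)
3134/2648 - n(-2, 10) = 3134/2648 - 1*(-5) = 3134*(1/2648) + 5 = 1567/1324 + 5 = 8187/1324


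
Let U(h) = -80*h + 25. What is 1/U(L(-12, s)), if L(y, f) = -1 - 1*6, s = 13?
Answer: 1/585 ≈ 0.0017094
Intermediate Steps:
L(y, f) = -7 (L(y, f) = -1 - 6 = -7)
U(h) = 25 - 80*h
1/U(L(-12, s)) = 1/(25 - 80*(-7)) = 1/(25 + 560) = 1/585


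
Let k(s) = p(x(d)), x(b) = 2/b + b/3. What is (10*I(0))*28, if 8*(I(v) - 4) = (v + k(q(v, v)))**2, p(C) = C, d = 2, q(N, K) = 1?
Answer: 10955/9 ≈ 1217.2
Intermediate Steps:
x(b) = 2/b + b/3 (x(b) = 2/b + b*(1/3) = 2/b + b/3)
k(s) = 5/3 (k(s) = 2/2 + (1/3)*2 = 2*(1/2) + 2/3 = 1 + 2/3 = 5/3)
I(v) = 4 + (5/3 + v)**2/8 (I(v) = 4 + (v + 5/3)**2/8 = 4 + (5/3 + v)**2/8)
(10*I(0))*28 = (10*(4 + (5 + 3*0)**2/72))*28 = (10*(4 + (5 + 0)**2/72))*28 = (10*(4 + (1/72)*5**2))*28 = (10*(4 + (1/72)*25))*28 = (10*(4 + 25/72))*28 = (10*(313/72))*28 = (1565/36)*28 = 10955/9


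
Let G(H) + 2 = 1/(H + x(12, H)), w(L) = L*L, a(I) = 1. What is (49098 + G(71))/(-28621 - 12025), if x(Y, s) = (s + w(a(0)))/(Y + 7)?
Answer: -69765435/57757966 ≈ -1.2079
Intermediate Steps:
w(L) = L²
x(Y, s) = (1 + s)/(7 + Y) (x(Y, s) = (s + 1²)/(Y + 7) = (s + 1)/(7 + Y) = (1 + s)/(7 + Y))
G(H) = -2 + 1/(1/19 + 20*H/19) (G(H) = -2 + 1/(H + (1 + H)/(7 + 12)) = -2 + 1/(H + (1 + H)/19) = -2 + 1/(H + (1/19 + H/19)) = -2 + 1/(1/19 + 20*H/19))
(49098 + G(71))/(-28621 - 12025) = (49098 + (17 - 40*71)/(1 + 20*71))/(-28621 - 12025) = (49098 + (17 - 2840)/(1 + 1420))/(-40646) = (49098 - 2823/1421)*(-1/40646) = (69765435/1421)*(-1/40646) = -69765435/57757966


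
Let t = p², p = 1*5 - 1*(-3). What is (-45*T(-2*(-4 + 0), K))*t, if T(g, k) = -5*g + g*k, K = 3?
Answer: 46080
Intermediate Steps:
p = 8 (p = 5 + 3 = 8)
t = 64 (t = 8² = 64)
(-45*T(-2*(-4 + 0), K))*t = -45*(-2*(-4 + 0))*(-5 + 3)*64 = -45*(-2*(-4))*(-2)*64 = -360*(-2)*64 = -45*(-16)*64 = 720*64 = 46080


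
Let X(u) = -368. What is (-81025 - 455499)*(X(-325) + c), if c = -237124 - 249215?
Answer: 261129986468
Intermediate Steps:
c = -486339
(-81025 - 455499)*(X(-325) + c) = (-81025 - 455499)*(-368 - 486339) = -536524*(-486707) = 261129986468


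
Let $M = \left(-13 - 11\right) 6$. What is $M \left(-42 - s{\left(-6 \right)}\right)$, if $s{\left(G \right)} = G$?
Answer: $5184$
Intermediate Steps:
$M = -144$ ($M = \left(-24\right) 6 = -144$)
$M \left(-42 - s{\left(-6 \right)}\right) = - 144 \left(-42 - -6\right) = - 144 \left(-42 + 6\right) = \left(-144\right) \left(-36\right) = 5184$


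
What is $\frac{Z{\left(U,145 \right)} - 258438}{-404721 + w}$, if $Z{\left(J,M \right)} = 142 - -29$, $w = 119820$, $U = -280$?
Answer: $\frac{3743}{4129} \approx 0.90652$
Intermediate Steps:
$Z{\left(J,M \right)} = 171$ ($Z{\left(J,M \right)} = 142 + 29 = 171$)
$\frac{Z{\left(U,145 \right)} - 258438}{-404721 + w} = \frac{171 - 258438}{-404721 + 119820} = - \frac{258267}{-284901} = \left(-258267\right) \left(- \frac{1}{284901}\right) = \frac{3743}{4129}$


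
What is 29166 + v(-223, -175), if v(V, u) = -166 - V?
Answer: 29223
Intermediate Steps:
29166 + v(-223, -175) = 29166 + (-166 - 1*(-223)) = 29166 + (-166 + 223) = 29166 + 57 = 29223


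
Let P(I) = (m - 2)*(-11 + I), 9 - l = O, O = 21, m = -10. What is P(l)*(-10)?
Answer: -2760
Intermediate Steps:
l = -12 (l = 9 - 1*21 = 9 - 21 = -12)
P(I) = 132 - 12*I (P(I) = (-10 - 2)*(-11 + I) = -12*(-11 + I) = 132 - 12*I)
P(l)*(-10) = (132 - 12*(-12))*(-10) = (132 + 144)*(-10) = 276*(-10) = -2760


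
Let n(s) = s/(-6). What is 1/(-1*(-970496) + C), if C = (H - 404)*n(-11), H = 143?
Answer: 2/1940035 ≈ 1.0309e-6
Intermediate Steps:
n(s) = -s/6 (n(s) = s*(-⅙) = -s/6)
C = -957/2 (C = (143 - 404)*(-⅙*(-11)) = -261*11/6 = -957/2 ≈ -478.50)
1/(-1*(-970496) + C) = 1/(-1*(-970496) - 957/2) = 1/(970496 - 957/2) = 1/(1940035/2) = 2/1940035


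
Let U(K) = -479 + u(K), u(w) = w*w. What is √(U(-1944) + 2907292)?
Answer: √6685949 ≈ 2585.7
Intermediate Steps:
u(w) = w²
U(K) = -479 + K²
√(U(-1944) + 2907292) = √((-479 + (-1944)²) + 2907292) = √((-479 + 3779136) + 2907292) = √(3778657 + 2907292) = √6685949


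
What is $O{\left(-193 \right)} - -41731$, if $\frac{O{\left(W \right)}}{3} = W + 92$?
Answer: $41428$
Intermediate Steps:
$O{\left(W \right)} = 276 + 3 W$ ($O{\left(W \right)} = 3 \left(W + 92\right) = 3 \left(92 + W\right) = 276 + 3 W$)
$O{\left(-193 \right)} - -41731 = \left(276 + 3 \left(-193\right)\right) - -41731 = \left(276 - 579\right) + 41731 = -303 + 41731 = 41428$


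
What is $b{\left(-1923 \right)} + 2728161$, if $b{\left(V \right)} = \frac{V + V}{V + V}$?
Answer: $2728162$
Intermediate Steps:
$b{\left(V \right)} = 1$ ($b{\left(V \right)} = \frac{2 V}{2 V} = 2 V \frac{1}{2 V} = 1$)
$b{\left(-1923 \right)} + 2728161 = 1 + 2728161 = 2728162$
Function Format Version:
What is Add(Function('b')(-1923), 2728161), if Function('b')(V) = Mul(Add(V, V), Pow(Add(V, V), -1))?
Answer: 2728162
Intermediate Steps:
Function('b')(V) = 1 (Function('b')(V) = Mul(Mul(2, V), Pow(Mul(2, V), -1)) = Mul(Mul(2, V), Mul(Rational(1, 2), Pow(V, -1))) = 1)
Add(Function('b')(-1923), 2728161) = Add(1, 2728161) = 2728162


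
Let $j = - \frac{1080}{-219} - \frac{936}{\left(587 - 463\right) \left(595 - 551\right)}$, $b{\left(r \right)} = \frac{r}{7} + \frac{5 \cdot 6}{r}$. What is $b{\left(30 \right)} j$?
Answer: $\frac{8768223}{348502} \approx 25.16$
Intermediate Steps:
$b{\left(r \right)} = \frac{30}{r} + \frac{r}{7}$ ($b{\left(r \right)} = r \frac{1}{7} + \frac{30}{r} = \frac{r}{7} + \frac{30}{r} = \frac{30}{r} + \frac{r}{7}$)
$j = \frac{236979}{49786}$ ($j = \left(-1080\right) \left(- \frac{1}{219}\right) - \frac{936}{124 \cdot 44} = \frac{360}{73} - \frac{936}{5456} = \frac{360}{73} - \frac{117}{682} = \frac{236979}{49786} \approx 4.7599$)
$b{\left(30 \right)} j = \left(\frac{30}{30} + \frac{1}{7} \cdot 30\right) \frac{236979}{49786} = \left(30 \cdot \frac{1}{30} + \frac{30}{7}\right) \frac{236979}{49786} = \left(1 + \frac{30}{7}\right) \frac{236979}{49786} = \frac{37}{7} \cdot \frac{236979}{49786} = \frac{8768223}{348502}$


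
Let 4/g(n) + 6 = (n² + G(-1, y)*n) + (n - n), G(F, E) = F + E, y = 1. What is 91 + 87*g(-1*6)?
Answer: 513/5 ≈ 102.60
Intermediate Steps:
G(F, E) = E + F
g(n) = 4/(-6 + n²) (g(n) = 4/(-6 + ((n² + (1 - 1)*n) + (n - n))) = 4/(-6 + ((n² + 0*n) + 0)) = 4/(-6 + ((n² + 0) + 0)) = 4/(-6 + (n² + 0)) = 4/(-6 + n²))
91 + 87*g(-1*6) = 91 + 87*(4/(-6 + (-1*6)²)) = 91 + 87*(4/(-6 + (-6)²)) = 91 + 87*(4/(-6 + 36)) = 91 + 87*(4/30) = 91 + 87*(4*(1/30)) = 91 + 87*(2/15) = 91 + 58/5 = 513/5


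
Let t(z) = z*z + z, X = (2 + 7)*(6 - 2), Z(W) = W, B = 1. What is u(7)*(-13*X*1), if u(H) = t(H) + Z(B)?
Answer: -26676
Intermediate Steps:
X = 36 (X = 9*4 = 36)
t(z) = z + z² (t(z) = z² + z = z + z²)
u(H) = 1 + H*(1 + H) (u(H) = H*(1 + H) + 1 = 1 + H*(1 + H))
u(7)*(-13*X*1) = (1 + 7*(1 + 7))*(-13*36*1) = (1 + 7*8)*(-468*1) = (1 + 56)*(-468) = 57*(-468) = -26676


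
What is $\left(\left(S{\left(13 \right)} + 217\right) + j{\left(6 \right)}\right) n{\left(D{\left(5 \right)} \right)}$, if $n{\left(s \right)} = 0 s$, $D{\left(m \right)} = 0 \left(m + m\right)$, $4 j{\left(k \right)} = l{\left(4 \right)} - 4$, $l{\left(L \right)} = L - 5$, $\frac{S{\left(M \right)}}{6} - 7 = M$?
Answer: $0$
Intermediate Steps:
$S{\left(M \right)} = 42 + 6 M$
$l{\left(L \right)} = -5 + L$
$j{\left(k \right)} = - \frac{5}{4}$ ($j{\left(k \right)} = \frac{\left(-5 + 4\right) - 4}{4} = \frac{-1 - 4}{4} = \frac{1}{4} \left(-5\right) = - \frac{5}{4}$)
$D{\left(m \right)} = 0$ ($D{\left(m \right)} = 0 \cdot 2 m = 0$)
$n{\left(s \right)} = 0$
$\left(\left(S{\left(13 \right)} + 217\right) + j{\left(6 \right)}\right) n{\left(D{\left(5 \right)} \right)} = \left(\left(\left(42 + 6 \cdot 13\right) + 217\right) - \frac{5}{4}\right) 0 = \left(\left(\left(42 + 78\right) + 217\right) - \frac{5}{4}\right) 0 = \left(\left(120 + 217\right) - \frac{5}{4}\right) 0 = \left(337 - \frac{5}{4}\right) 0 = \frac{1343}{4} \cdot 0 = 0$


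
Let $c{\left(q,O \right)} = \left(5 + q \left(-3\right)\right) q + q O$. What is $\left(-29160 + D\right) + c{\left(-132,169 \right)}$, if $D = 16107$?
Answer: $-88293$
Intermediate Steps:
$c{\left(q,O \right)} = O q + q \left(5 - 3 q\right)$ ($c{\left(q,O \right)} = \left(5 - 3 q\right) q + O q = q \left(5 - 3 q\right) + O q = O q + q \left(5 - 3 q\right)$)
$\left(-29160 + D\right) + c{\left(-132,169 \right)} = \left(-29160 + 16107\right) - 132 \left(5 + 169 - -396\right) = -13053 - 132 \left(5 + 169 + 396\right) = -13053 - 75240 = -88293$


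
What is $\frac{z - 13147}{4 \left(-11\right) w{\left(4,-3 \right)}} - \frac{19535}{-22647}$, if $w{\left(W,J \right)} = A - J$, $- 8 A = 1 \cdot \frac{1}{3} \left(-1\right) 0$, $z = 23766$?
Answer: $- \frac{79303291}{996468} \approx -79.584$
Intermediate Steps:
$A = 0$ ($A = - \frac{1 \cdot \frac{1}{3} \left(-1\right) 0}{8} = - \frac{\frac{1}{3} \left(-1\right) 0}{8} = - \frac{\left(- \frac{1}{3}\right) 0}{8} = \left(- \frac{1}{8}\right) 0 = 0$)
$w{\left(W,J \right)} = - J$ ($w{\left(W,J \right)} = 0 - J = - J$)
$\frac{z - 13147}{4 \left(-11\right) w{\left(4,-3 \right)}} - \frac{19535}{-22647} = \frac{23766 - 13147}{4 \left(-11\right) \left(\left(-1\right) \left(-3\right)\right)} - \frac{19535}{-22647} = \frac{10619}{\left(-44\right) 3} - - \frac{19535}{22647} = \frac{10619}{-132} + \frac{19535}{22647} = 10619 \left(- \frac{1}{132}\right) + \frac{19535}{22647} = - \frac{10619}{132} + \frac{19535}{22647} = - \frac{79303291}{996468}$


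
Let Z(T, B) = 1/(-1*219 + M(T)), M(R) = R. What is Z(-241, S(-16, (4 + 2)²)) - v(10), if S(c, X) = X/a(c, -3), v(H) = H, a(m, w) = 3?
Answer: -4601/460 ≈ -10.002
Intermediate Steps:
S(c, X) = X/3
Z(T, B) = 1/(-219 + T) (Z(T, B) = 1/(-1*219 + T) = 1/(-219 + T))
Z(-241, S(-16, (4 + 2)²)) - v(10) = 1/(-219 - 241) - 1*10 = 1/(-460) - 10 = -1/460 - 10 = -4601/460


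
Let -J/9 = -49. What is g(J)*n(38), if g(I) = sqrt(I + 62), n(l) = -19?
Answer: -19*sqrt(503) ≈ -426.13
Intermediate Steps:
J = 441 (J = -9*(-49) = 441)
g(I) = sqrt(62 + I)
g(J)*n(38) = sqrt(62 + 441)*(-19) = sqrt(503)*(-19) = -19*sqrt(503)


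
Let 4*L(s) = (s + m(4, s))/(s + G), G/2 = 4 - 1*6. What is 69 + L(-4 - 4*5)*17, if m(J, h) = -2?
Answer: 4085/56 ≈ 72.946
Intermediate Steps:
G = -4 (G = 2*(4 - 1*6) = 2*(4 - 6) = 2*(-2) = -4)
L(s) = (-2 + s)/(4*(-4 + s)) (L(s) = ((s - 2)/(s - 4))/4 = ((-2 + s)/(-4 + s))/4 = (-2 + s)/(4*(-4 + s)))
69 + L(-4 - 4*5)*17 = 69 + ((-2 + (-4 - 4*5))/(4*(-4 + (-4 - 4*5))))*17 = 69 + ((-2 + (-4 - 20))/(4*(-4 + (-4 - 20))))*17 = 69 + ((-2 - 24)/(4*(-4 - 24)))*17 = 69 + ((¼)*(-26)/(-28))*17 = 69 + ((¼)*(-1/28)*(-26))*17 = 69 + (13/56)*17 = 69 + 221/56 = 4085/56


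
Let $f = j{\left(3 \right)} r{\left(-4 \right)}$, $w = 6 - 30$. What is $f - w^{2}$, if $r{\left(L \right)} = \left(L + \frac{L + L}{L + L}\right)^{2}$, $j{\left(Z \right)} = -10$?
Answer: $-666$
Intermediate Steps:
$w = -24$ ($w = 6 - 30 = -24$)
$r{\left(L \right)} = \left(1 + L\right)^{2}$ ($r{\left(L \right)} = \left(L + \frac{2 L}{2 L}\right)^{2} = \left(L + 2 L \frac{1}{2 L}\right)^{2} = \left(L + 1\right)^{2} = \left(1 + L\right)^{2}$)
$f = -90$ ($f = - 10 \left(1 - 4\right)^{2} = - 10 \left(-3\right)^{2} = \left(-10\right) 9 = -90$)
$f - w^{2} = -90 - \left(-24\right)^{2} = -90 - 576 = -666$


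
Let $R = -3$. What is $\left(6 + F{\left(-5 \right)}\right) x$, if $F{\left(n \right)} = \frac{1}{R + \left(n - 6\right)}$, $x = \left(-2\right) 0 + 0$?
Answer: $0$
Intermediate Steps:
$x = 0$ ($x = 0 + 0 = 0$)
$F{\left(n \right)} = \frac{1}{-9 + n}$ ($F{\left(n \right)} = \frac{1}{-3 + \left(n - 6\right)} = \frac{1}{-3 + \left(-6 + n\right)} = \frac{1}{-9 + n}$)
$\left(6 + F{\left(-5 \right)}\right) x = \left(6 + \frac{1}{-9 - 5}\right) 0 = \left(6 + \frac{1}{-14}\right) 0 = \left(6 - \frac{1}{14}\right) 0 = \frac{83}{14} \cdot 0 = 0$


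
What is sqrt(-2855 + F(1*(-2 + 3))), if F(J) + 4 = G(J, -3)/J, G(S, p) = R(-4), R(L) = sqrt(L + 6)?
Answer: sqrt(-2859 + sqrt(2)) ≈ 53.456*I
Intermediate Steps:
R(L) = sqrt(6 + L)
G(S, p) = sqrt(2) (G(S, p) = sqrt(6 - 4) = sqrt(2))
F(J) = -4 + sqrt(2)/J
sqrt(-2855 + F(1*(-2 + 3))) = sqrt(-2855 + (-4 + sqrt(2)/((1*(-2 + 3))))) = sqrt(-2855 + (-4 + sqrt(2)/((1*1)))) = sqrt(-2855 + (-4 + sqrt(2)/1)) = sqrt(-2855 + (-4 + sqrt(2)*1)) = sqrt(-2855 + (-4 + sqrt(2))) = sqrt(-2859 + sqrt(2))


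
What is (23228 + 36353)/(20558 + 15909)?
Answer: 59581/36467 ≈ 1.6338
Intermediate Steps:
(23228 + 36353)/(20558 + 15909) = 59581/36467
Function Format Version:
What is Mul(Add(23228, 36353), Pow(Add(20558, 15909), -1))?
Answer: Rational(59581, 36467) ≈ 1.6338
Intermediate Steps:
Mul(Add(23228, 36353), Pow(Add(20558, 15909), -1)) = Mul(59581, Pow(36467, -1)) = Mul(59581, Rational(1, 36467)) = Rational(59581, 36467)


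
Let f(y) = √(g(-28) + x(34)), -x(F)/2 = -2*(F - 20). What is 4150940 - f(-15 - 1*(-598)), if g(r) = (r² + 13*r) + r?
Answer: 4150940 - 8*√7 ≈ 4.1509e+6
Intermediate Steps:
x(F) = -80 + 4*F (x(F) = -(-4)*(F - 20) = -(-4)*(-20 + F) = -2*(40 - 2*F) = -80 + 4*F)
g(r) = r² + 14*r
f(y) = 8*√7 (f(y) = √(-28*(14 - 28) + (-80 + 4*34)) = √(-28*(-14) + (-80 + 136)) = √(392 + 56) = √448 = 8*√7)
4150940 - f(-15 - 1*(-598)) = 4150940 - 8*√7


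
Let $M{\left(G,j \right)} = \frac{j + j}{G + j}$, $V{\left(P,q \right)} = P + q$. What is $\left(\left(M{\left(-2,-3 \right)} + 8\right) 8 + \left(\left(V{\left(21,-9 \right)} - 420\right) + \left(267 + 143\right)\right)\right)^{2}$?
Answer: $\frac{142884}{25} \approx 5715.4$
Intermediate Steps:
$M{\left(G,j \right)} = \frac{2 j}{G + j}$
$\left(\left(M{\left(-2,-3 \right)} + 8\right) 8 + \left(\left(V{\left(21,-9 \right)} - 420\right) + \left(267 + 143\right)\right)\right)^{2} = \left(\left(2 \left(-3\right) \frac{1}{-2 - 3} + 8\right) 8 + \left(\left(\left(21 - 9\right) - 420\right) + \left(267 + 143\right)\right)\right)^{2} = \left(\left(2 \left(-3\right) \frac{1}{-5} + 8\right) 8 + \left(\left(12 - 420\right) + 410\right)\right)^{2} = \left(\left(2 \left(-3\right) \left(- \frac{1}{5}\right) + 8\right) 8 + \left(-408 + 410\right)\right)^{2} = \left(\left(\frac{6}{5} + 8\right) 8 + 2\right)^{2} = \left(\frac{46}{5} \cdot 8 + 2\right)^{2} = \left(\frac{368}{5} + 2\right)^{2} = \left(\frac{378}{5}\right)^{2} = \frac{142884}{25}$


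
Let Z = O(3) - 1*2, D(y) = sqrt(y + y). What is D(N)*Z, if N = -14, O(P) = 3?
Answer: 2*I*sqrt(7) ≈ 5.2915*I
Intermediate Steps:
D(y) = sqrt(2)*sqrt(y) (D(y) = sqrt(2*y) = sqrt(2)*sqrt(y))
Z = 1 (Z = 3 - 1*2 = 3 - 2 = 1)
D(N)*Z = (sqrt(2)*sqrt(-14))*1 = (sqrt(2)*(I*sqrt(14)))*1 = (2*I*sqrt(7))*1 = 2*I*sqrt(7)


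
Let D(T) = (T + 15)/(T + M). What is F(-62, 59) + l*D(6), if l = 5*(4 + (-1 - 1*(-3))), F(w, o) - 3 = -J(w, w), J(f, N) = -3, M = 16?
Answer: 381/11 ≈ 34.636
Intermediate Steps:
D(T) = (15 + T)/(16 + T) (D(T) = (T + 15)/(T + 16) = (15 + T)/(16 + T))
F(w, o) = 6 (F(w, o) = 3 - 1*(-3) = 3 + 3 = 6)
l = 30 (l = 5*(4 + (-1 + 3)) = 5*(4 + 2) = 5*6 = 30)
F(-62, 59) + l*D(6) = 6 + 30*((15 + 6)/(16 + 6)) = 6 + 30*(21/22) = 6 + 315/11 = 381/11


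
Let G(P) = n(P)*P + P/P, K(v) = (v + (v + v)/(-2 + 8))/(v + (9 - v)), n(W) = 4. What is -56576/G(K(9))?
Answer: -169728/19 ≈ -8933.0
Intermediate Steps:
K(v) = 4*v/27 (K(v) = (v + (2*v)/6)/9 = (v + (2*v)*(⅙))*(⅑) = (v + v/3)*(⅑) = (4*v/3)*(⅑) = 4*v/27)
G(P) = 1 + 4*P (G(P) = 4*P + P/P = 4*P + 1 = 1 + 4*P)
-56576/G(K(9)) = -56576/(1 + 4*((4/27)*9)) = -56576/(1 + 4*(4/3)) = -56576/(1 + 16/3) = -56576/19/3 = -56576*3/19 = -169728/19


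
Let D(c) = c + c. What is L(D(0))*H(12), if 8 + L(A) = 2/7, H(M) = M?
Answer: -648/7 ≈ -92.571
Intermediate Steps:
D(c) = 2*c
L(A) = -54/7 (L(A) = -8 + 2/7 = -54/7)
L(D(0))*H(12) = -54/7*12 = -648/7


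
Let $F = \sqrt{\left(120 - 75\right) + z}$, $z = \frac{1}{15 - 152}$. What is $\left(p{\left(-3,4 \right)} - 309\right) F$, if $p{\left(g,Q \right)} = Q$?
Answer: $- \frac{610 \sqrt{211117}}{137} \approx -2045.8$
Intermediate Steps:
$z = - \frac{1}{137}$ ($z = \frac{1}{-137} = - \frac{1}{137} \approx -0.0072993$)
$F = \frac{2 \sqrt{211117}}{137}$ ($F = \sqrt{\left(120 - 75\right) - \frac{1}{137}} = \sqrt{45 - \frac{1}{137}} = \sqrt{\frac{6164}{137}} = \frac{2 \sqrt{211117}}{137} \approx 6.7077$)
$\left(p{\left(-3,4 \right)} - 309\right) F = \left(4 - 309\right) \frac{2 \sqrt{211117}}{137} = - 305 \frac{2 \sqrt{211117}}{137} = - \frac{610 \sqrt{211117}}{137}$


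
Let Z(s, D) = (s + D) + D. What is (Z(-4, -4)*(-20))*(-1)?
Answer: -240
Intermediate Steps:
Z(s, D) = s + 2*D (Z(s, D) = (D + s) + D = s + 2*D)
(Z(-4, -4)*(-20))*(-1) = ((-4 + 2*(-4))*(-20))*(-1) = ((-4 - 8)*(-20))*(-1) = -12*(-20)*(-1) = 240*(-1) = -240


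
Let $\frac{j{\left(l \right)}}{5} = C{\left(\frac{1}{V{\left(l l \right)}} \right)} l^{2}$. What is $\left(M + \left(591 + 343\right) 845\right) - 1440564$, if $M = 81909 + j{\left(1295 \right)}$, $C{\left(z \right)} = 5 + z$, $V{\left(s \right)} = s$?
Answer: $41356205$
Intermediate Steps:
$j{\left(l \right)} = 5 l^{2} \left(5 + \frac{1}{l^{2}}\right)$ ($j{\left(l \right)} = 5 \left(5 + \frac{1}{l l}\right) l^{2} = 5 \left(5 + \frac{1}{l^{2}}\right) l^{2} = 5 l^{2} \left(5 + \frac{1}{l^{2}}\right)$)
$M = 42007539$ ($M = 81909 + \left(5 + 25 \cdot 1295^{2}\right) = 81909 + \left(5 + 25 \cdot 1677025\right) = 81909 + \left(5 + 41925625\right) = 81909 + 41925630 = 42007539$)
$\left(M + \left(591 + 343\right) 845\right) - 1440564 = \left(42007539 + \left(591 + 343\right) 845\right) - 1440564 = \left(42007539 + 934 \cdot 845\right) - 1440564 = \left(42007539 + 789230\right) - 1440564 = 42796769 - 1440564 = 41356205$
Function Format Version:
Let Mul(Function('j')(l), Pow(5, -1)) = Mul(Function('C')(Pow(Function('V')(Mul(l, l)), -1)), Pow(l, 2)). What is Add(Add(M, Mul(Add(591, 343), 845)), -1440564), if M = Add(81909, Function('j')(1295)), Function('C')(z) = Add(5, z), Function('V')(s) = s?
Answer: 41356205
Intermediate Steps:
Function('j')(l) = Mul(5, Pow(l, 2), Add(5, Pow(l, -2))) (Function('j')(l) = Mul(5, Mul(Add(5, Pow(Mul(l, l), -1)), Pow(l, 2))) = Mul(5, Mul(Add(5, Pow(Pow(l, 2), -1)), Pow(l, 2))) = Mul(5, Mul(Add(5, Pow(l, -2)), Pow(l, 2))) = Mul(5, Mul(Pow(l, 2), Add(5, Pow(l, -2)))) = Mul(5, Pow(l, 2), Add(5, Pow(l, -2))))
M = 42007539 (M = Add(81909, Add(5, Mul(25, Pow(1295, 2)))) = Add(81909, Add(5, Mul(25, 1677025))) = Add(81909, Add(5, 41925625)) = Add(81909, 41925630) = 42007539)
Add(Add(M, Mul(Add(591, 343), 845)), -1440564) = Add(Add(42007539, Mul(Add(591, 343), 845)), -1440564) = Add(Add(42007539, Mul(934, 845)), -1440564) = Add(Add(42007539, 789230), -1440564) = Add(42796769, -1440564) = 41356205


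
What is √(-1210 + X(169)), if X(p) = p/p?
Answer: I*√1209 ≈ 34.771*I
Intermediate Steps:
X(p) = 1
√(-1210 + X(169)) = √(-1210 + 1) = √(-1209) = I*√1209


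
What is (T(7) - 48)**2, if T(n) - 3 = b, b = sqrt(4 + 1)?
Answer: (45 - sqrt(5))**2 ≈ 1828.8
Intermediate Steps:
b = sqrt(5) ≈ 2.2361
T(n) = 3 + sqrt(5)
(T(7) - 48)**2 = ((3 + sqrt(5)) - 48)**2 = (-45 + sqrt(5))**2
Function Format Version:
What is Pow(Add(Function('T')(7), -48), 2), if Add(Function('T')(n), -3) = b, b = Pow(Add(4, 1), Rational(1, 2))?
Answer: Pow(Add(45, Mul(-1, Pow(5, Rational(1, 2)))), 2) ≈ 1828.8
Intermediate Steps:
b = Pow(5, Rational(1, 2)) ≈ 2.2361
Function('T')(n) = Add(3, Pow(5, Rational(1, 2)))
Pow(Add(Function('T')(7), -48), 2) = Pow(Add(Add(3, Pow(5, Rational(1, 2))), -48), 2) = Pow(Add(-45, Pow(5, Rational(1, 2))), 2)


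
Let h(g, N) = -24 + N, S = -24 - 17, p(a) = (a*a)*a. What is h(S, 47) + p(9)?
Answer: 752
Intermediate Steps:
p(a) = a**3 (p(a) = a**2*a = a**3)
S = -41
h(S, 47) + p(9) = (-24 + 47) + 9**3 = 23 + 729 = 752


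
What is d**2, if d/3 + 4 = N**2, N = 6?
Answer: 9216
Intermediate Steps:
d = 96 (d = -12 + 3*6**2 = -12 + 3*36 = -12 + 108 = 96)
d**2 = 96**2 = 9216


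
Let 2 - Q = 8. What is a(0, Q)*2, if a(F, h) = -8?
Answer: -16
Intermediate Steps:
Q = -6 (Q = 2 - 1*8 = 2 - 8 = -6)
a(0, Q)*2 = -8*2 = -16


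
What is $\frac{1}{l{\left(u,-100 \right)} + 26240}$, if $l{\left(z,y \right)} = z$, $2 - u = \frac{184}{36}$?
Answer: $\frac{9}{236132} \approx 3.8114 \cdot 10^{-5}$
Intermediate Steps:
$u = - \frac{28}{9}$ ($u = 2 - \frac{184}{36} = 2 - 184 \cdot \frac{1}{36} = 2 - \frac{46}{9} = - \frac{28}{9} \approx -3.1111$)
$\frac{1}{l{\left(u,-100 \right)} + 26240} = \frac{1}{- \frac{28}{9} + 26240} = \frac{1}{\frac{236132}{9}} = \frac{9}{236132}$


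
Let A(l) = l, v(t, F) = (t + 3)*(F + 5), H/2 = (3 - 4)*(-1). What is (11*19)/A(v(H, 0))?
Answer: 209/25 ≈ 8.3600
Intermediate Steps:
H = 2 (H = 2*((3 - 4)*(-1)) = 2*(-1*(-1)) = 2*1 = 2)
v(t, F) = (3 + t)*(5 + F)
(11*19)/A(v(H, 0)) = (11*19)/(15 + 3*0 + 5*2 + 0*2) = 209/(15 + 0 + 10 + 0) = 209/25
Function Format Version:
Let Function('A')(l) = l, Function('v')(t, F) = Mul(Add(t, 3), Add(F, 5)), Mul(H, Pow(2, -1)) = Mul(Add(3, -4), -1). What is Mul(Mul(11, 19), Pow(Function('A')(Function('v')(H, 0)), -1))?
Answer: Rational(209, 25) ≈ 8.3600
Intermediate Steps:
H = 2 (H = Mul(2, Mul(Add(3, -4), -1)) = Mul(2, Mul(-1, -1)) = Mul(2, 1) = 2)
Function('v')(t, F) = Mul(Add(3, t), Add(5, F))
Mul(Mul(11, 19), Pow(Function('A')(Function('v')(H, 0)), -1)) = Mul(Mul(11, 19), Pow(Add(15, Mul(3, 0), Mul(5, 2), Mul(0, 2)), -1)) = Mul(209, Pow(Add(15, 0, 10, 0), -1)) = Mul(209, Pow(25, -1)) = Mul(209, Rational(1, 25)) = Rational(209, 25)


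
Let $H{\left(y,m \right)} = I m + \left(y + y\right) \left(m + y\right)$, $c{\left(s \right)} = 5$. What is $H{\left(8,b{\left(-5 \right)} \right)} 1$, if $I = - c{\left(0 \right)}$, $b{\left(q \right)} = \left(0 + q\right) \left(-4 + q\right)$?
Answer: $623$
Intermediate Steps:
$b{\left(q \right)} = q \left(-4 + q\right)$
$I = -5$ ($I = \left(-1\right) 5 = -5$)
$H{\left(y,m \right)} = - 5 m + 2 y \left(m + y\right)$ ($H{\left(y,m \right)} = - 5 m + \left(y + y\right) \left(m + y\right) = - 5 m + 2 y \left(m + y\right)$)
$H{\left(8,b{\left(-5 \right)} \right)} 1 = \left(- 5 \left(- 5 \left(-4 - 5\right)\right) + 2 \cdot 8^{2} + 2 \left(- 5 \left(-4 - 5\right)\right) 8\right) 1 = \left(- 5 \left(\left(-5\right) \left(-9\right)\right) + 2 \cdot 64 + 2 \left(\left(-5\right) \left(-9\right)\right) 8\right) 1 = \left(\left(-5\right) 45 + 128 + 2 \cdot 45 \cdot 8\right) 1 = \left(-225 + 128 + 720\right) 1 = 623 \cdot 1 = 623$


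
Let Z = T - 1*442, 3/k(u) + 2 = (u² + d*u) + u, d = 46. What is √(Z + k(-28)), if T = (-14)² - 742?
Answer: I*√31303970/178 ≈ 31.433*I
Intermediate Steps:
k(u) = 3/(-2 + u² + 47*u) (k(u) = 3/(-2 + ((u² + 46*u) + u)) = 3/(-2 + (u² + 47*u)) = 3/(-2 + u² + 47*u))
T = -546 (T = 196 - 742 = -546)
Z = -988 (Z = -546 - 1*442 = -546 - 442 = -988)
√(Z + k(-28)) = √(-988 + 3/(-2 + (-28)² + 47*(-28))) = √(-988 + 3/(-2 + 784 - 1316)) = √(-988 + 3/(-534)) = √(-988 + 3*(-1/534)) = √(-988 - 1/178) = √(-175865/178) = I*√31303970/178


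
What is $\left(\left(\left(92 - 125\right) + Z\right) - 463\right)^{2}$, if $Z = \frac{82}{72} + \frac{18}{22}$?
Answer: $\frac{38275400881}{156816} \approx 2.4408 \cdot 10^{5}$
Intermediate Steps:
$Z = \frac{775}{396}$ ($Z = 82 \cdot \frac{1}{72} + 18 \cdot \frac{1}{22} = \frac{41}{36} + \frac{9}{11} = \frac{775}{396} \approx 1.9571$)
$\left(\left(\left(92 - 125\right) + Z\right) - 463\right)^{2} = \left(\left(\left(92 - 125\right) + \frac{775}{396}\right) - 463\right)^{2} = \left(\left(-33 + \frac{775}{396}\right) - 463\right)^{2} = \left(- \frac{12293}{396} - 463\right)^{2} = \left(- \frac{195641}{396}\right)^{2} = \frac{38275400881}{156816}$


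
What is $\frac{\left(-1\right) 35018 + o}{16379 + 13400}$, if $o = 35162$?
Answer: $\frac{144}{29779} \approx 0.0048356$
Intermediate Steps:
$\frac{\left(-1\right) 35018 + o}{16379 + 13400} = \frac{\left(-1\right) 35018 + 35162}{16379 + 13400} = \frac{-35018 + 35162}{29779} = 144 \cdot \frac{1}{29779} = \frac{144}{29779}$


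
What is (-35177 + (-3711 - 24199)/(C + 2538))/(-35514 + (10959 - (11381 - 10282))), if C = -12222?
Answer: 170313079/124216668 ≈ 1.3711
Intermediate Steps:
(-35177 + (-3711 - 24199)/(C + 2538))/(-35514 + (10959 - (11381 - 10282))) = (-35177 + (-3711 - 24199)/(-12222 + 2538))/(-35514 + (10959 - (11381 - 10282))) = (-35177 - 27910/(-9684))/(-35514 + (10959 - 1*1099)) = (-35177 - 27910*(-1/9684))/(-35514 + (10959 - 1099)) = (-35177 + 13955/4842)/(-35514 + 9860) = -170313079/4842/(-25654) = -170313079/4842*(-1/25654) = 170313079/124216668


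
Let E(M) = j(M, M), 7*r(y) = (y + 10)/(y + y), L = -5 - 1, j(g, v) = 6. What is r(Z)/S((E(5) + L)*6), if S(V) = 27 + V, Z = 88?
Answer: 7/2376 ≈ 0.0029461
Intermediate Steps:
L = -6
r(y) = (10 + y)/(14*y) (r(y) = ((y + 10)/(y + y))/7 = ((10 + y)/((2*y)))/7 = ((10 + y)*(1/(2*y)))/7 = ((10 + y)/(2*y))/7 = (10 + y)/(14*y))
E(M) = 6
r(Z)/S((E(5) + L)*6) = ((1/14)*(10 + 88)/88)/(27 + (6 - 6)*6) = ((1/14)*(1/88)*98)/(27 + 0*6) = 7/(88*(27 + 0)) = (7/88)/27 = (7/88)*(1/27) = 7/2376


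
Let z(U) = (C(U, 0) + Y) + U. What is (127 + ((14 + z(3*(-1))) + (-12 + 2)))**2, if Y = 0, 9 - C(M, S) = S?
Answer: 18769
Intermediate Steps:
C(M, S) = 9 - S
z(U) = 9 + U (z(U) = ((9 - 1*0) + 0) + U = ((9 + 0) + 0) + U = (9 + 0) + U = 9 + U)
(127 + ((14 + z(3*(-1))) + (-12 + 2)))**2 = (127 + ((14 + (9 + 3*(-1))) + (-12 + 2)))**2 = (127 + ((14 + (9 - 3)) - 10))**2 = (127 + ((14 + 6) - 10))**2 = (127 + (20 - 10))**2 = (127 + 10)**2 = 137**2 = 18769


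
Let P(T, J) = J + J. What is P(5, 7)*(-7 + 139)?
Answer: 1848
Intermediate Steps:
P(T, J) = 2*J
P(5, 7)*(-7 + 139) = (2*7)*(-7 + 139) = 14*132 = 1848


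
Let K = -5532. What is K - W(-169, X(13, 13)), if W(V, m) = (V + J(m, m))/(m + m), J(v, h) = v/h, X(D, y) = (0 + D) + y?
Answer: -71874/13 ≈ -5528.8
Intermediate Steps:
X(D, y) = D + y
W(V, m) = (1 + V)/(2*m) (W(V, m) = (V + m/m)/(m + m) = (V + 1)/((2*m)) = (1 + V)*(1/(2*m)) = (1 + V)/(2*m))
K - W(-169, X(13, 13)) = -5532 - (1 - 169)/(2*(13 + 13)) = -5532 - (-168)/(2*26) = -5532 - 1*(-42/13) = -5532 + 42/13 = -71874/13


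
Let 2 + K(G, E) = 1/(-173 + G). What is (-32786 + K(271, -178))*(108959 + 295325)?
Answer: -649527323666/49 ≈ -1.3256e+10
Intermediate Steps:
K(G, E) = -2 + 1/(-173 + G)
(-32786 + K(271, -178))*(108959 + 295325) = (-32786 + (347 - 2*271)/(-173 + 271))*(108959 + 295325) = (-32786 + (347 - 542)/98)*404284 = (-32786 + (1/98)*(-195))*404284 = (-32786 - 195/98)*404284 = -3213223/98*404284 = -649527323666/49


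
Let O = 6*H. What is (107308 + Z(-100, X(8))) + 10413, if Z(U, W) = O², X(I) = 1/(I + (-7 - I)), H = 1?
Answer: 117757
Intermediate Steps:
O = 6 (O = 6*1 = 6)
X(I) = -⅐ (X(I) = 1/(-7) = -⅐)
Z(U, W) = 36 (Z(U, W) = 6² = 36)
(107308 + Z(-100, X(8))) + 10413 = (107308 + 36) + 10413 = 107344 + 10413 = 117757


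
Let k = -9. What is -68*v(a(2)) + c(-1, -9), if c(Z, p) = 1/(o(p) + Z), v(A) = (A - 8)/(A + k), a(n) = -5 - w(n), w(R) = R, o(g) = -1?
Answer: -257/4 ≈ -64.250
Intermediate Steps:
a(n) = -5 - n
v(A) = (-8 + A)/(-9 + A) (v(A) = (A - 8)/(A - 9) = (-8 + A)/(-9 + A))
c(Z, p) = 1/(-1 + Z)
-68*v(a(2)) + c(-1, -9) = -68*(-8 + (-5 - 1*2))/(-9 + (-5 - 1*2)) + 1/(-1 - 1) = -68*(-8 + (-5 - 2))/(-9 + (-5 - 2)) + 1/(-2) = -68*(-8 - 7)/(-9 - 7) - ½ = -68*(-15)/(-16) - ½ = -(-17)*(-15)/4 - ½ = -68*15/16 - ½ = -255/4 - ½ = -257/4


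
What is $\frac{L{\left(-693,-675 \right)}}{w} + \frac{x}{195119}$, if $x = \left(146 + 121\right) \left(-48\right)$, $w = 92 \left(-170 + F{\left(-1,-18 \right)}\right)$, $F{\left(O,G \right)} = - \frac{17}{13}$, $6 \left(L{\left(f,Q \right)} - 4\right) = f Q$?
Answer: $- \frac{400782970039}{79953522392} \approx -5.0127$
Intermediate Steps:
$L{\left(f,Q \right)} = 4 + \frac{Q f}{6}$ ($L{\left(f,Q \right)} = 4 + \frac{f Q}{6} = 4 + \frac{Q f}{6}$)
$F{\left(O,G \right)} = - \frac{17}{13}$ ($F{\left(O,G \right)} = \left(-17\right) \frac{1}{13} = - \frac{17}{13}$)
$w = - \frac{204884}{13}$ ($w = 92 \left(-170 - \frac{17}{13}\right) = 92 \left(- \frac{2227}{13}\right) = - \frac{204884}{13} \approx -15760.0$)
$x = -12816$ ($x = 267 \left(-48\right) = -12816$)
$\frac{L{\left(-693,-675 \right)}}{w} + \frac{x}{195119} = \frac{4 + \frac{1}{6} \left(-675\right) \left(-693\right)}{- \frac{204884}{13}} - \frac{12816}{195119} = \left(4 + \frac{155925}{2}\right) \left(- \frac{13}{204884}\right) - \frac{12816}{195119} = \frac{155933}{2} \left(- \frac{13}{204884}\right) - \frac{12816}{195119} = - \frac{2027129}{409768} - \frac{12816}{195119} = - \frac{400782970039}{79953522392}$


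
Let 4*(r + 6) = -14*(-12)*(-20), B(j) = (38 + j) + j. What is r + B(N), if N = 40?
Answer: -728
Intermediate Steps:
B(j) = 38 + 2*j
r = -846 (r = -6 + (-14*(-12)*(-20))/4 = -6 + (168*(-20))/4 = -6 + (1/4)*(-3360) = -6 - 840 = -846)
r + B(N) = -846 + (38 + 2*40) = -846 + (38 + 80) = -846 + 118 = -728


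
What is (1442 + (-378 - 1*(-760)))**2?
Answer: 3326976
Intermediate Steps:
(1442 + (-378 - 1*(-760)))**2 = (1442 + (-378 + 760))**2 = (1442 + 382)**2 = 1824**2 = 3326976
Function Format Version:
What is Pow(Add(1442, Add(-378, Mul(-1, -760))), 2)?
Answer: 3326976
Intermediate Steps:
Pow(Add(1442, Add(-378, Mul(-1, -760))), 2) = Pow(Add(1442, Add(-378, 760)), 2) = Pow(Add(1442, 382), 2) = Pow(1824, 2) = 3326976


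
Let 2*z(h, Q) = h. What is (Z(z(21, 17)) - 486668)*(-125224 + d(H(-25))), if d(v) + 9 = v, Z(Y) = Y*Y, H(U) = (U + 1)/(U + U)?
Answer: 6093285315803/100 ≈ 6.0933e+10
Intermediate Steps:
H(U) = (1 + U)/(2*U) (H(U) = (1 + U)/((2*U)) = (1 + U)*(1/(2*U)) = (1 + U)/(2*U))
z(h, Q) = h/2
Z(Y) = Y**2
d(v) = -9 + v
(Z(z(21, 17)) - 486668)*(-125224 + d(H(-25))) = (((1/2)*21)**2 - 486668)*(-125224 + (-9 + (1/2)*(1 - 25)/(-25))) = ((21/2)**2 - 486668)*(-125224 + (-9 + (1/2)*(-1/25)*(-24))) = (441/4 - 486668)*(-125224 + (-9 + 12/25)) = -1946231*(-125224 - 213/25)/4 = -1946231/4*(-3130813/25) = 6093285315803/100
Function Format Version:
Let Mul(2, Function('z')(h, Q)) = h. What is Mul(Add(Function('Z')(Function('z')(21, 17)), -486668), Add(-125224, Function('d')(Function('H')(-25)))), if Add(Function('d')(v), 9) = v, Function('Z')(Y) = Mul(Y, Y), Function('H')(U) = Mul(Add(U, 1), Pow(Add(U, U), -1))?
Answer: Rational(6093285315803, 100) ≈ 6.0933e+10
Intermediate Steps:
Function('H')(U) = Mul(Rational(1, 2), Pow(U, -1), Add(1, U)) (Function('H')(U) = Mul(Add(1, U), Pow(Mul(2, U), -1)) = Mul(Add(1, U), Mul(Rational(1, 2), Pow(U, -1))) = Mul(Rational(1, 2), Pow(U, -1), Add(1, U)))
Function('z')(h, Q) = Mul(Rational(1, 2), h)
Function('Z')(Y) = Pow(Y, 2)
Function('d')(v) = Add(-9, v)
Mul(Add(Function('Z')(Function('z')(21, 17)), -486668), Add(-125224, Function('d')(Function('H')(-25)))) = Mul(Add(Pow(Mul(Rational(1, 2), 21), 2), -486668), Add(-125224, Add(-9, Mul(Rational(1, 2), Pow(-25, -1), Add(1, -25))))) = Mul(Add(Pow(Rational(21, 2), 2), -486668), Add(-125224, Add(-9, Mul(Rational(1, 2), Rational(-1, 25), -24)))) = Mul(Add(Rational(441, 4), -486668), Add(-125224, Add(-9, Rational(12, 25)))) = Mul(Rational(-1946231, 4), Add(-125224, Rational(-213, 25))) = Mul(Rational(-1946231, 4), Rational(-3130813, 25)) = Rational(6093285315803, 100)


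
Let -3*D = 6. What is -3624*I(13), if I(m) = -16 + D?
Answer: 65232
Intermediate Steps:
D = -2 (D = -1/3*6 = -2)
I(m) = -18 (I(m) = -16 - 2 = -18)
-3624*I(13) = -3624*(-18) = 65232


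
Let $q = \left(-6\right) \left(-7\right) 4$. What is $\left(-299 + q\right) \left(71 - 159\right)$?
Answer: $11528$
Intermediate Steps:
$q = 168$ ($q = 42 \cdot 4 = 168$)
$\left(-299 + q\right) \left(71 - 159\right) = \left(-299 + 168\right) \left(71 - 159\right) = \left(-131\right) \left(-88\right) = 11528$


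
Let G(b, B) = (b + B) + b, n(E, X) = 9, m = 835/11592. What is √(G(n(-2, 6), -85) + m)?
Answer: I*√249816938/1932 ≈ 8.181*I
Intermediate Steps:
m = 835/11592 (m = 835*(1/11592) = 835/11592 ≈ 0.072032)
G(b, B) = B + 2*b (G(b, B) = (B + b) + b = B + 2*b)
√(G(n(-2, 6), -85) + m) = √((-85 + 2*9) + 835/11592) = √((-85 + 18) + 835/11592) = √(-67 + 835/11592) = √(-775829/11592) = I*√249816938/1932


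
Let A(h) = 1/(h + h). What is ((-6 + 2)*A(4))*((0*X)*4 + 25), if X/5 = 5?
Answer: -25/2 ≈ -12.500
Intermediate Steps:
X = 25 (X = 5*5 = 25)
A(h) = 1/(2*h)
((-6 + 2)*A(4))*((0*X)*4 + 25) = ((-6 + 2)*((1/2)/4))*((0*25)*4 + 25) = (-2/4)*(0*4 + 25) = (-4*1/8)*(0 + 25) = -1/2*25 = -25/2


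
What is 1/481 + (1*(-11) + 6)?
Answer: -2404/481 ≈ -4.9979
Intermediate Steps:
1/481 + (1*(-11) + 6) = 1/481 + (-11 + 6) = 1/481 - 5 = -2404/481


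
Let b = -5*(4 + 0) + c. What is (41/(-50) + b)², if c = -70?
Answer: 20620681/2500 ≈ 8248.3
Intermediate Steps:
b = -90 (b = -5*(4 + 0) - 70 = -5*4 - 70 = -20 - 70 = -90)
(41/(-50) + b)² = (41/(-50) - 90)² = (41*(-1/50) - 90)² = (-41/50 - 90)² = (-4541/50)² = 20620681/2500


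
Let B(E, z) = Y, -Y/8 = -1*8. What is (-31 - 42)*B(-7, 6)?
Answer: -4672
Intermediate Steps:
Y = 64 (Y = -(-8)*8 = -8*(-8) = 64)
B(E, z) = 64
(-31 - 42)*B(-7, 6) = (-31 - 42)*64 = -73*64 = -4672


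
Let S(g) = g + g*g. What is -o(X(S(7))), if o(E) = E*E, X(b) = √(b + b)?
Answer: -112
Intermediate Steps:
S(g) = g + g²
X(b) = √2*√b (X(b) = √(2*b) = √2*√b)
o(E) = E²
-o(X(S(7))) = -(√2*√(7*(1 + 7)))² = -(√2*√(7*8))² = -(√2*√56)² = -(√2*(2*√14))² = -(4*√7)² = -1*112 = -112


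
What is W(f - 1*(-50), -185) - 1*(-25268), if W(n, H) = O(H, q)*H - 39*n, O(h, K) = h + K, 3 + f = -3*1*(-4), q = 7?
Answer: 55897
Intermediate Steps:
f = 9 (f = -3 - 3*1*(-4) = -3 - 3*(-4) = -3 + 12 = 9)
O(h, K) = K + h
W(n, H) = -39*n + H*(7 + H) (W(n, H) = (7 + H)*H - 39*n = H*(7 + H) - 39*n = -39*n + H*(7 + H))
W(f - 1*(-50), -185) - 1*(-25268) = (-39*(9 - 1*(-50)) - 185*(7 - 185)) - 1*(-25268) = (-39*(9 + 50) - 185*(-178)) + 25268 = (-39*59 + 32930) + 25268 = (-2301 + 32930) + 25268 = 30629 + 25268 = 55897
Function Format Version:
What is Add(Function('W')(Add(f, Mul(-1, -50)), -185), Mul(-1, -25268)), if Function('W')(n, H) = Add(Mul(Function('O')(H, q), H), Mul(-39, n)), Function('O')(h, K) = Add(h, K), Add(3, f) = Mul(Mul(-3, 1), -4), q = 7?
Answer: 55897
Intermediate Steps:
f = 9 (f = Add(-3, Mul(Mul(-3, 1), -4)) = Add(-3, Mul(-3, -4)) = Add(-3, 12) = 9)
Function('O')(h, K) = Add(K, h)
Function('W')(n, H) = Add(Mul(-39, n), Mul(H, Add(7, H))) (Function('W')(n, H) = Add(Mul(Add(7, H), H), Mul(-39, n)) = Add(Mul(H, Add(7, H)), Mul(-39, n)) = Add(Mul(-39, n), Mul(H, Add(7, H))))
Add(Function('W')(Add(f, Mul(-1, -50)), -185), Mul(-1, -25268)) = Add(Add(Mul(-39, Add(9, Mul(-1, -50))), Mul(-185, Add(7, -185))), Mul(-1, -25268)) = Add(Add(Mul(-39, Add(9, 50)), Mul(-185, -178)), 25268) = Add(Add(Mul(-39, 59), 32930), 25268) = Add(Add(-2301, 32930), 25268) = Add(30629, 25268) = 55897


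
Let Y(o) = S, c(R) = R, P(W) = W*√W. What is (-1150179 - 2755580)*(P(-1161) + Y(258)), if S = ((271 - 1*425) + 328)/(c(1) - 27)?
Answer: 26138541 + 13603758597*I*√129 ≈ 2.6139e+7 + 1.5451e+11*I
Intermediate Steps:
P(W) = W^(3/2)
S = -87/13 (S = ((271 - 1*425) + 328)/(1 - 27) = ((271 - 425) + 328)/(-26) = (-154 + 328)*(-1/26) = 174*(-1/26) = -87/13 ≈ -6.6923)
Y(o) = -87/13
(-1150179 - 2755580)*(P(-1161) + Y(258)) = (-1150179 - 2755580)*((-1161)^(3/2) - 87/13) = -3905759*(-3483*I*√129 - 87/13) = -3905759*(-87/13 - 3483*I*√129) = 26138541 + 13603758597*I*√129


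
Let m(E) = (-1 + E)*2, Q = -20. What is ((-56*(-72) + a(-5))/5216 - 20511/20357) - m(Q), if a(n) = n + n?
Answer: 2217269591/53091056 ≈ 41.764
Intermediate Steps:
m(E) = -2 + 2*E
a(n) = 2*n
((-56*(-72) + a(-5))/5216 - 20511/20357) - m(Q) = ((-56*(-72) + 2*(-5))/5216 - 20511/20357) - (-2 + 2*(-20)) = ((4032 - 10)*(1/5216) - 20511*1/20357) - (-2 - 40) = (4022*(1/5216) - 20511/20357) - 1*(-42) = (2011/2608 - 20511/20357) + 42 = -12554761/53091056 + 42 = 2217269591/53091056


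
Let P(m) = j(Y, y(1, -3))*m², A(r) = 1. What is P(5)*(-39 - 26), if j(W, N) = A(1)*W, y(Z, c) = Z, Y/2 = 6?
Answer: -19500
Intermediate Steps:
Y = 12 (Y = 2*6 = 12)
j(W, N) = W (j(W, N) = 1*W = W)
P(m) = 12*m²
P(5)*(-39 - 26) = (12*5²)*(-39 - 26) = (12*25)*(-65) = 300*(-65) = -19500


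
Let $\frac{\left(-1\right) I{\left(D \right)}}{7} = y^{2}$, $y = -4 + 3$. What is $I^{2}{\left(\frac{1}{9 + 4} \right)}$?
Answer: $49$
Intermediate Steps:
$y = -1$
$I{\left(D \right)} = -7$ ($I{\left(D \right)} = - 7 \left(-1\right)^{2} = \left(-7\right) 1 = -7$)
$I^{2}{\left(\frac{1}{9 + 4} \right)} = \left(-7\right)^{2} = 49$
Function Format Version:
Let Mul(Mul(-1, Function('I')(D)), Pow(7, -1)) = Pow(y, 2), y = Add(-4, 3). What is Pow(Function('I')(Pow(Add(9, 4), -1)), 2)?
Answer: 49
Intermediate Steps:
y = -1
Function('I')(D) = -7 (Function('I')(D) = Mul(-7, Pow(-1, 2)) = Mul(-7, 1) = -7)
Pow(Function('I')(Pow(Add(9, 4), -1)), 2) = Pow(-7, 2) = 49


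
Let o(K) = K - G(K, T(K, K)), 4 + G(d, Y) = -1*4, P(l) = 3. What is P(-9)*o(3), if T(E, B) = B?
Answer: 33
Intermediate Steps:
G(d, Y) = -8 (G(d, Y) = -4 - 1*4 = -4 - 4 = -8)
o(K) = 8 + K (o(K) = K - 1*(-8) = K + 8 = 8 + K)
P(-9)*o(3) = 3*(8 + 3) = 3*11 = 33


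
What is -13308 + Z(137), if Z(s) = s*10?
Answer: -11938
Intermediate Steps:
Z(s) = 10*s
-13308 + Z(137) = -13308 + 10*137 = -13308 + 1370 = -11938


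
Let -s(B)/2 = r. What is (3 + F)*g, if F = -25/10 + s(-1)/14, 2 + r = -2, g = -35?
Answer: -75/2 ≈ -37.500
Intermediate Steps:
r = -4 (r = -2 - 2 = -4)
s(B) = 8 (s(B) = -2*(-4) = 8)
F = -27/14 (F = -25/10 + 8/14 = -25*⅒ + 8*(1/14) = -5/2 + 4/7 = -27/14 ≈ -1.9286)
(3 + F)*g = (3 - 27/14)*(-35) = (15/14)*(-35) = -75/2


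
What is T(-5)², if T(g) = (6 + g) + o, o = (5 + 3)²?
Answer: 4225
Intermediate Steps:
o = 64 (o = 8² = 64)
T(g) = 70 + g (T(g) = (6 + g) + 64 = 70 + g)
T(-5)² = (70 - 5)² = 65² = 4225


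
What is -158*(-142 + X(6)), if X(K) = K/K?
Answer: 22278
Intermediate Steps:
X(K) = 1
-158*(-142 + X(6)) = -158*(-142 + 1) = -158*(-141) = 22278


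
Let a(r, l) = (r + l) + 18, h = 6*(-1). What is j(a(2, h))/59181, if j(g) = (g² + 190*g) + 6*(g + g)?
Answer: 1008/19727 ≈ 0.051097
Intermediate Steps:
h = -6
a(r, l) = 18 + l + r (a(r, l) = (l + r) + 18 = 18 + l + r)
j(g) = g² + 202*g (j(g) = (g² + 190*g) + 6*(2*g) = (g² + 190*g) + 12*g = g² + 202*g)
j(a(2, h))/59181 = ((18 - 6 + 2)*(202 + (18 - 6 + 2)))/59181 = (14*(202 + 14))*(1/59181) = (14*216)*(1/59181) = 3024*(1/59181) = 1008/19727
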